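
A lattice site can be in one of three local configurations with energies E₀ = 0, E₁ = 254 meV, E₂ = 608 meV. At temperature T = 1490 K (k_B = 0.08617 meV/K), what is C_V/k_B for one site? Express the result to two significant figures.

k_BT = 0.08617 × 1490 K = 128.4 meV.
Eᵢ/kT = 0, 1.978, 4.735.
Z = Σ e^(−Eᵢ/kT) = e^(−0) + e^(−1.978) + e^(−4.735) = 1.000 + 0.1383 + 0.008782 = 1.147.
⟨E⟩ = 35.28 meV, ⟨E²⟩ = 10610 meV².
C_V/k_B = (⟨E²⟩ − ⟨E⟩²)/(kT)² = (10610 − 1245)/16490 = 0.57.

0.57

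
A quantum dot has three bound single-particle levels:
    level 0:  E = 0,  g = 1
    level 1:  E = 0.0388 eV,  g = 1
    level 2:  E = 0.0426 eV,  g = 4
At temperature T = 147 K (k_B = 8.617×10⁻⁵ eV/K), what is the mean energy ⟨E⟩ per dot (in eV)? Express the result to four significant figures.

0.006509 eV

k_BT = 8.617×10⁻⁵ × 147 K = 0.0126670 eV.
Eᵢ/kT = 0, 3.06308, 3.36307.
Z = Σ gᵢe^(−Eᵢ/kT) = 1·e^(−0) + 1·e^(−3.06308) + 4·e^(−3.36307) = 1.00000 + 0.0467435 + 0.138515 = 1.18526.
⟨E⟩ = Σ Eᵢ gᵢe^(−Eᵢ/kT) / Z = (0·1.00000 + 0.0388·0.0467435 + 0.0426·0.138515) / 1.18526 = 0.006509 eV.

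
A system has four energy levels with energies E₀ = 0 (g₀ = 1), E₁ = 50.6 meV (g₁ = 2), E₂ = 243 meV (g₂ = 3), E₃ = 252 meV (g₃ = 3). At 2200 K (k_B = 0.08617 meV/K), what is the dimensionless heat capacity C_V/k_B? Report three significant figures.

0.322

k_BT = 0.08617 × 2200 K = 189.57 meV.
Eᵢ/kT = 0, 0.26692, 1.2818, 1.3293.
Z = Σ gᵢe^(−Eᵢ/kT) = 1·e^(−0) + 2·e^(−0.26692) + 3·e^(−1.2818) + 3·e^(−1.3293) = 1.0000 + 1.5315 + 0.83261 + 0.79399 = 4.1581.
⟨E⟩ = 115.41 meV, ⟨E²⟩ = 24893 meV².
C_V/k_B = (⟨E²⟩ − ⟨E⟩²)/(kT)² = (24893 − 13319)/35937 = 0.322.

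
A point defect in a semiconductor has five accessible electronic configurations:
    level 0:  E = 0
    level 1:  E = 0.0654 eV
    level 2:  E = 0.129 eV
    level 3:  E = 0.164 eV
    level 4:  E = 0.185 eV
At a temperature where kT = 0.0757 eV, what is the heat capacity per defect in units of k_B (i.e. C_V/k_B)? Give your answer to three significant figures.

Eᵢ/kT = 0, 0.86394, 1.7041, 2.1664, 2.4439.
Z = Σ e^(−Eᵢ/kT) = e^(−0) + e^(−0.86394) + e^(−1.7041) + e^(−2.1664) + e^(−2.4439) = 1.0000 + 0.42150 + 0.18194 + 0.11459 + 0.086822 = 1.8049.
⟨E⟩ = 0.047588 eV, ⟨E²⟩ = 0.0060302 eV².
C_V/k_B = (⟨E²⟩ − ⟨E⟩²)/(kT)² = (0.0060302 − 0.0022646)/0.0057305 = 0.657.

0.657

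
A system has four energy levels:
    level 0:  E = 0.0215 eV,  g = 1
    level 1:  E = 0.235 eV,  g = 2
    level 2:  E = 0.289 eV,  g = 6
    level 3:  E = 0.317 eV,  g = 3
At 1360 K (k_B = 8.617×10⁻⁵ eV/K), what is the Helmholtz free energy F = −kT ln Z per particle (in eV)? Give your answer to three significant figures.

k_BT = 8.617×10⁻⁵ × 1360 K = 0.11719 eV.
Eᵢ/kT = 0.18346, 2.0053, 2.4661, 2.7050.
Z = Σ gᵢe^(−Eᵢ/kT) = 1·e^(−0.18346) + 2·e^(−2.0053) + 6·e^(−2.4661) + 3·e^(−2.7050) = 0.83239 + 0.26924 + 0.50949 + 0.20061 = 1.8117.
F = −kT ln Z = −0.11719 × ln(1.8117) = −0.11719 × 0.59427 = -0.0696 eV.

-0.0696 eV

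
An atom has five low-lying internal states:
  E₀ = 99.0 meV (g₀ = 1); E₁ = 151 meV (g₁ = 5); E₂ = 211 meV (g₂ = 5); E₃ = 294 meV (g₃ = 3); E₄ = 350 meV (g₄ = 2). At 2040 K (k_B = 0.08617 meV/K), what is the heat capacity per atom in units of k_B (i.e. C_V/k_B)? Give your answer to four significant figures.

k_BT = 0.08617 × 2040 K = 175.787 meV.
Eᵢ/kT = 0.563182, 0.858994, 1.20032, 1.67248, 1.99105.
Z = Σ gᵢe^(−Eᵢ/kT) = 1·e^(−0.563182) + 5·e^(−0.858994) + 5·e^(−1.20032) + 3·e^(−1.67248) + 2·e^(−1.99105) = 0.569394 + 2.11794 + 1.50549 + 0.563342 + 0.273104 = 5.02927.
⟨E⟩ = 189.898 meV, ⟨E²⟩ = 40372.9 meV².
C_V/k_B = (⟨E²⟩ − ⟨E⟩²)/(kT)² = (40372.9 − 36061.3)/30901.1 = 0.1395.

0.1395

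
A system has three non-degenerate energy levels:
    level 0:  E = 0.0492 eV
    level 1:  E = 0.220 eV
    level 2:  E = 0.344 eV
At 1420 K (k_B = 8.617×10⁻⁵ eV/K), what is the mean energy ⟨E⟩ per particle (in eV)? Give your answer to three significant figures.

k_BT = 8.617×10⁻⁵ × 1420 K = 0.12236 eV.
Eᵢ/kT = 0.40209, 1.7980, 2.8114.
Z = Σ e^(−Eᵢ/kT) = e^(−0.40209) + e^(−1.7980) + e^(−2.8114) = 0.66892 + 0.16563 + 0.060121 = 0.89467.
⟨E⟩ = Σ Eᵢ e^(−Eᵢ/kT) / Z = (0.0492·0.66892 + 0.220·0.16563 + 0.344·0.060121) / 0.89467 = 0.101 eV.

0.101 eV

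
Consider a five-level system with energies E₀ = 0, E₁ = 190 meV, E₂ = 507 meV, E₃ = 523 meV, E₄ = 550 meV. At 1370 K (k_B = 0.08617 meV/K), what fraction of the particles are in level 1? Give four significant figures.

k_BT = 0.08617 × 1370 K = 118.053 meV.
Eᵢ/kT = 0, 1.60945, 4.29468, 4.43021, 4.65892.
Z = Σ e^(−Eᵢ/kT) = e^(−0) + e^(−1.60945) + e^(−4.29468) + e^(−4.43021) + e^(−4.65892) = 1.00000 + 0.199998 + 0.0136409 + 0.0119120 + 0.00947669 = 1.23503.
P₁ = e^(−E₁/kT) / Z = 0.199998/1.23503 = 0.1619.

0.1619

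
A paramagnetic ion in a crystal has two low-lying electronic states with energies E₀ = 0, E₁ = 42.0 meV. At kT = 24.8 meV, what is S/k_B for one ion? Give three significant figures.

0.432

Eᵢ/kT = 0, 1.6935.
Z = Σ e^(−Eᵢ/kT) = e^(−0) + e^(−1.6935) = 1.0000 + 0.18387 = 1.1839.
⟨E⟩ = Σ EᵢPᵢ = 6.5230 meV.
S/k_B = ln Z + ⟨E⟩/kT = ln(1.1839) + 6.5230/24.8 = 0.16881 + 0.26302 = 0.432.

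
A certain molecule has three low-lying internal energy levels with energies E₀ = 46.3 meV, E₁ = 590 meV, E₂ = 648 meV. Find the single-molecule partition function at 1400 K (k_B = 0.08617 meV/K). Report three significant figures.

Z = 0.693

k_BT = 0.08617 × 1400 K = 120.64 meV.
Eᵢ/kT = 0.38379, 4.8906, 5.3714.
Z = Σ e^(−Eᵢ/kT) = e^(−0.38379) + e^(−4.8906) + e^(−5.3714) = 0.68127 + 0.0075169 + 0.0046476 = 0.69343.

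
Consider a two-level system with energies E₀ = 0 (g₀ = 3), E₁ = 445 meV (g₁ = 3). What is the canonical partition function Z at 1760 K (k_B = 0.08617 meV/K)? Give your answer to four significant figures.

k_BT = 0.08617 × 1760 K = 151.659 meV.
Eᵢ/kT = 0, 2.93421.
Z = Σ gᵢe^(−Eᵢ/kT) = 3·e^(−0) + 3·e^(−2.93421) = 3.00000 + 0.159518 = 3.15952.

Z = 3.160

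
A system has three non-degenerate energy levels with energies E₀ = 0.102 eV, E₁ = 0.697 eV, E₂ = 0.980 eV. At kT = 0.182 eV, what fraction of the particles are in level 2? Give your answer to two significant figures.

0.0077

Eᵢ/kT = 0.5604, 3.830, 5.385.
Z = Σ e^(−Eᵢ/kT) = e^(−0.5604) + e^(−3.830) + e^(−5.385) = 0.5710 + 0.02171 + 0.004585 = 0.5973.
P₂ = e^(−E₂/kT) / Z = 0.004585/0.5973 = 0.0077.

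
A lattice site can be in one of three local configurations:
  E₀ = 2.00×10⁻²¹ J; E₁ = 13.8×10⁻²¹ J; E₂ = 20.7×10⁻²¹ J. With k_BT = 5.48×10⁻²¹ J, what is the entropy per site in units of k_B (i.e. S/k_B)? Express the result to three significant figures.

Eᵢ/kT = 0.36496, 2.5182, 3.7774.
Z = Σ e^(−Eᵢ/kT) = e^(−0.36496) + e^(−2.5182) + e^(−3.7774) = 0.69422 + 0.080605 + 0.022882 = 0.79771.
⟨E⟩ = Σ EᵢPᵢ = 3.7287 ×10⁻²¹ J.
S/k_B = ln Z + ⟨E⟩/kT = ln(0.79771) + 3.7287/5.48 = -0.22601 + 0.68042 = 0.454.

0.454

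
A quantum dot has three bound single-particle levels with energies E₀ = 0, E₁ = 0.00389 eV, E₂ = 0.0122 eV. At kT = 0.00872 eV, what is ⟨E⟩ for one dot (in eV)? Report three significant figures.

0.00292 eV

Eᵢ/kT = 0, 0.44610, 1.3991.
Z = Σ e^(−Eᵢ/kT) = e^(−0) + e^(−0.44610) + e^(−1.3991) = 1.0000 + 0.64012 + 0.24682 = 1.8869.
⟨E⟩ = Σ Eᵢ e^(−Eᵢ/kT) / Z = (0·1.0000 + 0.00389·0.64012 + 0.0122·0.24682) / 1.8869 = 0.00292 eV.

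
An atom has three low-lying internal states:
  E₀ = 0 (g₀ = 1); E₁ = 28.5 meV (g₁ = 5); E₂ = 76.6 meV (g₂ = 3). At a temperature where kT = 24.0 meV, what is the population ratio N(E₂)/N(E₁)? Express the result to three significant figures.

0.0809

n₂/n₁ = (g₂/g₁) exp[−(E₂−E₁)/kT] = (3/5) × exp(−(48.1 meV)/(24.0 meV)) = (3/5) × exp(-2.0042) = 0.0809.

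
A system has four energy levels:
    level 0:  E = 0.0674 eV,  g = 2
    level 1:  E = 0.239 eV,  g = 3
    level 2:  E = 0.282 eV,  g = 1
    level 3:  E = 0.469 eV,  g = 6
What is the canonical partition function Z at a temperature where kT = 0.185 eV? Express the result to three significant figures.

Eᵢ/kT = 0.36432, 1.2919, 1.5243, 2.5351.
Z = Σ gᵢe^(−Eᵢ/kT) = 2·e^(−0.36432) + 3·e^(−1.2919) + 1·e^(−1.5243) + 6·e^(−2.5351) = 1.3893 + 0.82424 + 0.21777 + 0.47552 = 2.9068.

Z = 2.91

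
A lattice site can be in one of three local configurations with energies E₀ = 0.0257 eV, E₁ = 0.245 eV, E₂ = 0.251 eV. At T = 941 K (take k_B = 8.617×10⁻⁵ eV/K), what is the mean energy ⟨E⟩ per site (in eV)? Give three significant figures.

k_BT = 8.617×10⁻⁵ × 941 K = 0.081086 eV.
Eᵢ/kT = 0.31695, 3.0215, 3.0955.
Z = Σ e^(−Eᵢ/kT) = e^(−0.31695) + e^(−3.0215) + e^(−3.0955) = 0.72837 + 0.048728 + 0.045252 = 0.82235.
⟨E⟩ = Σ Eᵢ e^(−Eᵢ/kT) / Z = (0.0257·0.72837 + 0.245·0.048728 + 0.251·0.045252) / 0.82235 = 0.0511 eV.

0.0511 eV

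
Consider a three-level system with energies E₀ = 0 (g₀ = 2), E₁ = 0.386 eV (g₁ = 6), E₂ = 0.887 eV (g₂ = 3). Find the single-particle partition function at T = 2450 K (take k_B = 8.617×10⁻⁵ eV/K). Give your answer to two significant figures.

k_BT = 8.617×10⁻⁵ × 2450 K = 0.2111 eV.
Eᵢ/kT = 0, 1.829, 4.202.
Z = Σ gᵢe^(−Eᵢ/kT) = 2·e^(−0) + 6·e^(−1.829) + 3·e^(−4.202) = 2.000 + 0.9634 + 0.04490 = 3.008.

Z = 3.0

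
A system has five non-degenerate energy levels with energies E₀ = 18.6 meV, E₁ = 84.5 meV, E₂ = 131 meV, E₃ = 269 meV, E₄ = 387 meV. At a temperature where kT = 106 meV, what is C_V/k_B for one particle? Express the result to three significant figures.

0.481

Eᵢ/kT = 0.17547, 0.79717, 1.2358, 2.5377, 3.6509.
Z = Σ e^(−Eᵢ/kT) = e^(−0.17547) + e^(−0.79717) + e^(−1.2358) + e^(−2.5377) + e^(−3.6509) = 0.83906 + 0.45060 + 0.29060 + 0.079048 + 0.025968 = 1.6853.
⟨E⟩ = 73.022 meV, ⟨E²⟩ = 10742 meV².
C_V/k_B = (⟨E²⟩ − ⟨E⟩²)/(kT)² = (10742 − 5332.2)/11236 = 0.481.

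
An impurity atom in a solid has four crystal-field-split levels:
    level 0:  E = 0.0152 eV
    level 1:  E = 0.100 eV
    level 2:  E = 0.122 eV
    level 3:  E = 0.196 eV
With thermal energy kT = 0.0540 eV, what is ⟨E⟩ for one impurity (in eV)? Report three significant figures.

Eᵢ/kT = 0.28148, 1.8519, 2.2593, 3.6296.
Z = Σ e^(−Eᵢ/kT) = e^(−0.28148) + e^(−1.8519) + e^(−2.2593) + e^(−3.6296) = 0.75467 + 0.15694 + 0.10442 + 0.026527 = 1.0426.
⟨E⟩ = Σ Eᵢ e^(−Eᵢ/kT) / Z = (0.0152·0.75467 + 0.100·0.15694 + 0.122·0.10442 + 0.196·0.026527) / 1.0426 = 0.0433 eV.

0.0433 eV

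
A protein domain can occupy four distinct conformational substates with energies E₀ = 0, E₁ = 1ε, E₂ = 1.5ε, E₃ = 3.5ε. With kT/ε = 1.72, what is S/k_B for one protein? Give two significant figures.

Eᵢ/kT = 0, 0.5814, 0.8721, 2.035.
Z = Σ e^(−Eᵢ/kT) = e^(−0) + e^(−0.5814) + e^(−0.8721) + e^(−2.035) = 1.000 + 0.5591 + 0.4181 + 0.1307 = 2.108.
⟨E⟩ = Σ EᵢPᵢ = 0.7797 ε.
S/k_B = ln Z + ⟨E⟩/kT = ln(2.108) + 0.7797/1.72 = 0.7457 + 0.4533 = 1.2.

1.2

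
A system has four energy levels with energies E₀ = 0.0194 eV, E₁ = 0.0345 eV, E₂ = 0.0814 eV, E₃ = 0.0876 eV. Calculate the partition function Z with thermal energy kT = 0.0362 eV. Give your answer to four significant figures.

Eᵢ/kT = 0.535912, 0.953039, 2.24862, 2.41989.
Z = Σ e^(−Eᵢ/kT) = e^(−0.535912) + e^(−0.953039) + e^(−2.24862) + e^(−2.41989) = 0.585135 + 0.385568 + 0.105545 + 0.0889314 = 1.16518.

Z = 1.165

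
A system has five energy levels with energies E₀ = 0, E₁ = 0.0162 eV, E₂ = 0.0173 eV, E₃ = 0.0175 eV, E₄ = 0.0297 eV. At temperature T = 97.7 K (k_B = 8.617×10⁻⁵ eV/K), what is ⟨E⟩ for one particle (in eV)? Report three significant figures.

0.00535 eV

k_BT = 8.617×10⁻⁵ × 97.7 K = 0.0084188 eV.
Eᵢ/kT = 0, 1.9243, 2.0549, 2.0787, 3.5278.
Z = Σ e^(−Eᵢ/kT) = e^(−0) + e^(−1.9243) + e^(−2.0549) + e^(−2.0787) + e^(−3.5278) = 1.0000 + 0.14598 + 0.12811 + 0.12509 + 0.029369 = 1.4285.
⟨E⟩ = Σ Eᵢ e^(−Eᵢ/kT) / Z = (0·1.0000 + 0.0162·0.14598 + 0.0173·0.12811 + 0.0175·0.12509 + 0.0297·0.029369) / 1.4285 = 0.00535 eV.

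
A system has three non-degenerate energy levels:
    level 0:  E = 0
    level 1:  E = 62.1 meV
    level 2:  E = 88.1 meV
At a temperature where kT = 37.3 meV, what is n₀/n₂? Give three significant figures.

n₀/n₂ = exp[−(E₀−E₂)/kT] = exp(−(-88.1 meV)/(37.3 meV)) = exp(2.3619) = 10.6.

10.6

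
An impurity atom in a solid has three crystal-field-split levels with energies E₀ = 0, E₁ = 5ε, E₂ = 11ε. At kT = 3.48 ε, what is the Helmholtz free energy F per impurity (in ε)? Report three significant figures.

Eᵢ/kT = 0, 1.4368, 3.1609.
Z = Σ e^(−Eᵢ/kT) = e^(−0) + e^(−1.4368) + e^(−3.1609) = 1.0000 + 0.23769 + 0.042388 = 1.2801.
F = −kT ln Z = −3.48 × ln(1.2801) = −3.48 × 0.24694 = -0.859 ε.

-0.859 ε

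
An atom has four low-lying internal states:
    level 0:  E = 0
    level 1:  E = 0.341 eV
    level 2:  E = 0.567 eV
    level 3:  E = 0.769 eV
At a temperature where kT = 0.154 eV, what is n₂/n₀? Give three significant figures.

0.0252

n₂/n₀ = exp[−(E₂−E₀)/kT] = exp(−(0.567 eV)/(0.154 eV)) = exp(-3.6818) = 0.0252.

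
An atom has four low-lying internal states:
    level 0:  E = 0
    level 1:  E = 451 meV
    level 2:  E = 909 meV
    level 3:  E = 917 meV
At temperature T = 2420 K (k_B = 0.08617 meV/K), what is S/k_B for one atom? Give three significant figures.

k_BT = 0.08617 × 2420 K = 208.53 meV.
Eᵢ/kT = 0, 2.1628, 4.3591, 4.3974.
Z = Σ e^(−Eᵢ/kT) = e^(−0) + e^(−2.1628) + e^(−4.3591) + e^(−4.3974) = 1.0000 + 0.11500 + 0.012790 + 0.012309 = 1.1401.
⟨E⟩ = Σ EᵢPᵢ = 65.589 meV.
S/k_B = ln Z + ⟨E⟩/kT = ln(1.1401) + 65.589/208.53 = 0.13112 + 0.31453 = 0.446.

0.446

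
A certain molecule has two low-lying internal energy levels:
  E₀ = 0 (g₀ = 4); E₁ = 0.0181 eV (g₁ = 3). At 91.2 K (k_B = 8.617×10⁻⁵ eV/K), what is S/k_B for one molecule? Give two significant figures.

1.6

k_BT = 8.617×10⁻⁵ × 91.2 K = 0.007859 eV.
Eᵢ/kT = 0, 2.303.
Z = Σ gᵢe^(−Eᵢ/kT) = 4·e^(−0) + 3·e^(−2.303) = 4.000 + 0.2999 = 4.300.
⟨E⟩ = Σ EᵢPᵢ = 0.001262 eV.
S/k_B = ln Z + ⟨E⟩/kT = ln(4.300) + 0.001262/0.007859 = 1.459 + 0.1606 = 1.6.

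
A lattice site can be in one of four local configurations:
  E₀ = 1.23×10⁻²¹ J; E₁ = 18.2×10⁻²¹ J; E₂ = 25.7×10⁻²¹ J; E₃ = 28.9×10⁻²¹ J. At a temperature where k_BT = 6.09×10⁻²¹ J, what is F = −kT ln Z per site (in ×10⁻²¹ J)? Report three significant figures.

0.704 ×10⁻²¹ J

Eᵢ/kT = 0.20197, 2.9885, 4.2200, 4.7455.
Z = Σ e^(−Eᵢ/kT) = e^(−0.20197) + e^(−2.9885) + e^(−4.2200) + e^(−4.7455) = 0.81712 + 0.050363 + 0.014699 + 0.0086907 = 0.89087.
F = −kT ln Z = −6.09 × ln(0.89087) = −6.09 × -0.11556 = 0.704 ×10⁻²¹ J.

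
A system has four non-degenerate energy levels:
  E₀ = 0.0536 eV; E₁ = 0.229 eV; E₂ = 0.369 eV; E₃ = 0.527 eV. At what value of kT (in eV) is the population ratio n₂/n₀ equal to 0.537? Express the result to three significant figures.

0.507 eV

n₂/n₀ = exp[−(E₂−E₀)/kT] = 0.537.
⇒ (E₂−E₀)/kT = ln(1/0.537) = ln(1.8622) = 0.62176.
kT = 0.3154 eV / 0.62176 = 0.507 eV.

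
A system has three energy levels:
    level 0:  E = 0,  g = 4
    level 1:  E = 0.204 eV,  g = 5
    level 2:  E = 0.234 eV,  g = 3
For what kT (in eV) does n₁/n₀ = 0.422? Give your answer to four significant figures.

0.1879 eV

n₁/n₀ = (g₁/g₀) exp[−(E₁−E₀)/kT] = 0.422.
⇒ (E₁−E₀)/kT = ln((5/4)/0.422) = ln(2.96209) = 1.08590.
kT = 0.204 eV / 1.08590 = 0.1879 eV.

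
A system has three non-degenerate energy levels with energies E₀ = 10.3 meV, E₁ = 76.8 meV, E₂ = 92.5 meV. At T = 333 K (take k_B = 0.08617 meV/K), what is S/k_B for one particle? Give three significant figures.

k_BT = 0.08617 × 333 K = 28.695 meV.
Eᵢ/kT = 0.35895, 2.6764, 3.2236.
Z = Σ e^(−Eᵢ/kT) = e^(−0.35895) + e^(−2.6764) + e^(−3.2236) = 0.69841 + 0.068810 + 0.039811 = 0.80703.
⟨E⟩ = Σ EᵢPᵢ = 20.025 meV.
S/k_B = ln Z + ⟨E⟩/kT = ln(0.80703) + 20.025/28.695 = -0.21439 + 0.69786 = 0.483.

0.483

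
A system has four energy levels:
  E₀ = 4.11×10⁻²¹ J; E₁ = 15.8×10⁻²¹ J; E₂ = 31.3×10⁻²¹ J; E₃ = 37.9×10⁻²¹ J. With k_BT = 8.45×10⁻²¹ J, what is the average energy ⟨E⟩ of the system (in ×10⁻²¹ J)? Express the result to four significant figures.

7.654 ×10⁻²¹ J

Eᵢ/kT = 0.486391, 1.86982, 3.70414, 4.48521.
Z = Σ e^(−Eᵢ/kT) = e^(−0.486391) + e^(−1.86982) + e^(−3.70414) + e^(−4.48521) = 0.614841 + 0.154151 + 0.0246214 + 0.0112745 = 0.804888.
⟨E⟩ = Σ Eᵢ e^(−Eᵢ/kT) / Z = (4.11·0.614841 + 15.8·0.154151 + 31.3·0.0246214 + 37.9·0.0112745) / 0.804888 = 7.654 ×10⁻²¹ J.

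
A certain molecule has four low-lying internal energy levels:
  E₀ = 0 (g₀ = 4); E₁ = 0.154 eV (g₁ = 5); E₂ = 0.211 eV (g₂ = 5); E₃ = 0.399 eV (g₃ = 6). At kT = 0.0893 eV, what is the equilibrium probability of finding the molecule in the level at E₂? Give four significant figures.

Eᵢ/kT = 0, 1.72452, 2.36282, 4.46809.
Z = Σ gᵢe^(−Eᵢ/kT) = 4·e^(−0) + 5·e^(−1.72452) + 5·e^(−2.36282) + 6·e^(−4.46809) = 4.00000 + 0.891293 + 0.470772 + 0.0688152 = 5.43088.
P₂ = g₂ e^(−E₂/kT) / Z = 0.470772/5.43088 = 0.08668.

0.08668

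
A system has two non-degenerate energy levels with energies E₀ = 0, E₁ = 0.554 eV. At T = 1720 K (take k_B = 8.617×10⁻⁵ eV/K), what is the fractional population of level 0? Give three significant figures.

0.977

k_BT = 8.617×10⁻⁵ × 1720 K = 0.14821 eV.
Eᵢ/kT = 0, 3.7379.
Z = Σ e^(−Eᵢ/kT) = e^(−0) + e^(−3.7379) = 1.0000 + 0.023804 = 1.0238.
P₀ = e^(−E₀/kT) / Z = 1.0000/1.0238 = 0.977.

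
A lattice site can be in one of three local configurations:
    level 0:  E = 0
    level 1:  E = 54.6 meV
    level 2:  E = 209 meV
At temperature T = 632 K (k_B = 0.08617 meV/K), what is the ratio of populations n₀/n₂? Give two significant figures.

k_BT = 0.08617 × 632 K = 54.46 meV.
n₀/n₂ = exp[−(E₀−E₂)/kT] = exp(−(-209 meV)/(54.46 meV)) = exp(3.838) = 46.

46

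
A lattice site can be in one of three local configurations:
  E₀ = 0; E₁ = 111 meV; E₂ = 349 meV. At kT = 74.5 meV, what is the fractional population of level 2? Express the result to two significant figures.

Eᵢ/kT = 0, 1.490, 4.685.
Z = Σ e^(−Eᵢ/kT) = e^(−0) + e^(−1.490) + e^(−4.685) = 1.000 + 0.2254 + 0.009233 = 1.235.
P₂ = e^(−E₂/kT) / Z = 0.009233/1.235 = 0.0075.

0.0075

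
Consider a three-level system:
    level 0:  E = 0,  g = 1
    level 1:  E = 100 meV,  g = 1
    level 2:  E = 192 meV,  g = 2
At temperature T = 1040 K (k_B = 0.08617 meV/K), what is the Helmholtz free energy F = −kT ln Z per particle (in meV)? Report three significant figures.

-40.0 meV

k_BT = 0.08617 × 1040 K = 89.617 meV.
Eᵢ/kT = 0, 1.1159, 2.1425.
Z = Σ gᵢe^(−Eᵢ/kT) = 1·e^(−0) + 1·e^(−1.1159) + 2·e^(−2.1425) = 1.0000 + 0.32762 + 0.23472 = 1.5623.
F = −kT ln Z = −89.617 × ln(1.5623) = −89.617 × 0.44616 = -40.0 meV.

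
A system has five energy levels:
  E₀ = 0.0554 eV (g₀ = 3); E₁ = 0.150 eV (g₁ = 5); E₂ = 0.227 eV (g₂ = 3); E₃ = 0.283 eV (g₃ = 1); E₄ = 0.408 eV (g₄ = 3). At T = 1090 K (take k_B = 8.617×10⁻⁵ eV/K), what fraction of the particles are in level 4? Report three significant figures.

k_BT = 8.617×10⁻⁵ × 1090 K = 0.093925 eV.
Eᵢ/kT = 0.58983, 1.5970, 2.4168, 3.0130, 4.3439.
Z = Σ gᵢe^(−Eᵢ/kT) = 3·e^(−0.58983) + 5·e^(−1.5970) + 3·e^(−2.4168) + 1·e^(−3.0130) + 3·e^(−4.3439) = 1.6633 + 1.0125 + 0.26762 + 0.049144 + 0.038957 = 3.0315.
P₄ = g₄ e^(−E₄/kT) / Z = 0.038957/3.0315 = 0.0129.

0.0129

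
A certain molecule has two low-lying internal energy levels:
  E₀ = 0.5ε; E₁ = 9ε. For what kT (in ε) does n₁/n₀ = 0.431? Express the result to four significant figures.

10.10 ε

n₁/n₀ = exp[−(E₁−E₀)/kT] = 0.431.
⇒ (E₁−E₀)/kT = ln(1/0.431) = ln(2.32019) = 0.841649.
kT = 8.5ε / 0.841649 = 10.10 ε.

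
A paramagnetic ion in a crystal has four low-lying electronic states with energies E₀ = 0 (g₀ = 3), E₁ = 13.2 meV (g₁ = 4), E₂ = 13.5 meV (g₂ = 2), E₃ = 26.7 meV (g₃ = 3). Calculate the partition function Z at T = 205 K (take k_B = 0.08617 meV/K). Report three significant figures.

Z = 6.49

k_BT = 0.08617 × 205 K = 17.665 meV.
Eᵢ/kT = 0, 0.74724, 0.76422, 1.5115.
Z = Σ gᵢe^(−Eᵢ/kT) = 3·e^(−0) + 4·e^(−0.74724) + 2·e^(−0.76422) + 3·e^(−1.5115) = 3.0000 + 1.8947 + 0.93139 + 0.66174 = 6.4878.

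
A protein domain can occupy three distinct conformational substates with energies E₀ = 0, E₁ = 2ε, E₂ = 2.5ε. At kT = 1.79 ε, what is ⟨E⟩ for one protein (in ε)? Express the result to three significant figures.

Eᵢ/kT = 0, 1.1173, 1.3966.
Z = Σ e^(−Eᵢ/kT) = e^(−0) + e^(−1.1173) + e^(−1.3966) = 1.0000 + 0.32716 + 0.24744 = 1.5746.
⟨E⟩ = Σ Eᵢ e^(−Eᵢ/kT) / Z = (0·1.0000 + 2·0.32716 + 2.5·0.24744) / 1.5746 = 0.808 ε.

0.808 ε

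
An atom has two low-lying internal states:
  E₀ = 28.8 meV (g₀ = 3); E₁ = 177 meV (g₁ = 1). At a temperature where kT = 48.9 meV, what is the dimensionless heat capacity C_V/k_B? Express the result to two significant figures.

0.14

Eᵢ/kT = 0.5890, 3.620.
Z = Σ gᵢe^(−Eᵢ/kT) = 3·e^(−0.5890) + 1·e^(−3.620) = 1.665 + 0.02678 = 1.692.
⟨E⟩ = 31.14 meV, ⟨E²⟩ = 1312 meV².
C_V/k_B = (⟨E²⟩ − ⟨E⟩²)/(kT)² = (1312 − 969.7)/2391 = 0.14.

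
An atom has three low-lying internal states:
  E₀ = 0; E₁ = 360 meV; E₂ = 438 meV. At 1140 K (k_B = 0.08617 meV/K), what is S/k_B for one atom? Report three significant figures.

0.177

k_BT = 0.08617 × 1140 K = 98.234 meV.
Eᵢ/kT = 0, 3.6647, 4.4587.
Z = Σ e^(−Eᵢ/kT) = e^(−0) + e^(−3.6647) + e^(−4.4587) = 1.0000 + 0.025612 + 0.011577 = 1.0372.
⟨E⟩ = Σ EᵢPᵢ = 13.778 meV.
S/k_B = ln Z + ⟨E⟩/kT = ln(1.0372) + 13.778/98.234 = 0.036525 + 0.14026 = 0.177.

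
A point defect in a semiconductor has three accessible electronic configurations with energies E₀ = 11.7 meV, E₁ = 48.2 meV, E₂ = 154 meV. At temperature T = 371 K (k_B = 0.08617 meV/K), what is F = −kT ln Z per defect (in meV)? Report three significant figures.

k_BT = 0.08617 × 371 K = 31.969 meV.
Eᵢ/kT = 0.36598, 1.5077, 4.8172.
Z = Σ e^(−Eᵢ/kT) = e^(−0.36598) + e^(−1.5077) + e^(−4.8172) = 0.69352 + 0.22142 + 0.0080894 = 0.92303.
F = −kT ln Z = −31.969 × ln(0.92303) = −31.969 × -0.080094 = 2.56 meV.

2.56 meV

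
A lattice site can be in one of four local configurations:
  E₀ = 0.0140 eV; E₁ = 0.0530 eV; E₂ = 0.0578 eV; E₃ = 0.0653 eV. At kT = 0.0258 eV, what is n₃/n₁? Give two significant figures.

n₃/n₁ = exp[−(E₃−E₁)/kT] = exp(−(0.0123 eV)/(0.0258 eV)) = exp(-0.4767) = 0.62.

0.62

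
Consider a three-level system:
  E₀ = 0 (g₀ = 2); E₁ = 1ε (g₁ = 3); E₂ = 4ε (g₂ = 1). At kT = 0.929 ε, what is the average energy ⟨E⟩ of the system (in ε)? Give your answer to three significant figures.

Eᵢ/kT = 0, 1.0764, 4.3057.
Z = Σ gᵢe^(−Eᵢ/kT) = 2·e^(−0) + 3·e^(−1.0764) + 1·e^(−4.3057) = 2.0000 + 1.0225 + 0.013491 = 3.0360.
⟨E⟩ = Σ Eᵢ gᵢe^(−Eᵢ/kT) / Z = (0·2.0000 + 1·1.0225 + 4·0.013491) / 3.0360 = 0.355 ε.

0.355 ε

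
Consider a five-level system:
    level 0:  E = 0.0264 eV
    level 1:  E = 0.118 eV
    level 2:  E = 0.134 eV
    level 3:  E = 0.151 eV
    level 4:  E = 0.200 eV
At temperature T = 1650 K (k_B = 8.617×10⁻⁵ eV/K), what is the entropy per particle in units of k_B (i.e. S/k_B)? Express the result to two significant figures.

1.5

k_BT = 8.617×10⁻⁵ × 1650 K = 0.1422 eV.
Eᵢ/kT = 0.1857, 0.8298, 0.9423, 1.062, 1.406.
Z = Σ e^(−Eᵢ/kT) = e^(−0.1857) + e^(−0.8298) + e^(−0.9423) + e^(−1.062) + e^(−1.406) = 0.8305 + 0.4361 + 0.3897 + 0.3458 + 0.2451 = 2.247.
⟨E⟩ = Σ EᵢPᵢ = 0.1010 eV.
S/k_B = ln Z + ⟨E⟩/kT = ln(2.247) + 0.1010/0.1422 = 0.8096 + 0.7103 = 1.5.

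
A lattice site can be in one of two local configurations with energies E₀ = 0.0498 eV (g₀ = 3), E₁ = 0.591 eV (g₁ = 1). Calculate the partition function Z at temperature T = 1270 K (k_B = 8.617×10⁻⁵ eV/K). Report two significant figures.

k_BT = 8.617×10⁻⁵ × 1270 K = 0.1094 eV.
Eᵢ/kT = 0.4552, 5.402.
Z = Σ gᵢe^(−Eᵢ/kT) = 3·e^(−0.4552) + 1·e^(−5.402) = 1.903 + 0.004508 = 1.908.

Z = 1.9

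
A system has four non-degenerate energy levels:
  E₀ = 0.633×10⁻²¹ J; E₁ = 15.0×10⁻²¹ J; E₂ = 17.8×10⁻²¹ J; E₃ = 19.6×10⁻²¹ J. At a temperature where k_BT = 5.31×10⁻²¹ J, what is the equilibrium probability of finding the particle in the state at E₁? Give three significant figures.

Eᵢ/kT = 0.11921, 2.8249, 3.3522, 3.6911.
Z = Σ e^(−Eᵢ/kT) = e^(−0.11921) + e^(−2.8249) + e^(−3.3522) + e^(−3.6911) = 0.88762 + 0.059315 + 0.035007 + 0.024945 = 1.0069.
P₁ = e^(−E₁/kT) / Z = 0.059315/1.0069 = 0.0589.

0.0589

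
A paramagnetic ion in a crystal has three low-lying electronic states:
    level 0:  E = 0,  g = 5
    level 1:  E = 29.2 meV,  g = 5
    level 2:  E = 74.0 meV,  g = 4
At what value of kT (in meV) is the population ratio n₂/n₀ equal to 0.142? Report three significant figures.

n₂/n₀ = (g₂/g₀) exp[−(E₂−E₀)/kT] = 0.142.
⇒ (E₂−E₀)/kT = ln((4/5)/0.142) = ln(5.6338) = 1.7288.
kT = 74.0 meV / 1.7288 = 42.8 meV.

42.8 meV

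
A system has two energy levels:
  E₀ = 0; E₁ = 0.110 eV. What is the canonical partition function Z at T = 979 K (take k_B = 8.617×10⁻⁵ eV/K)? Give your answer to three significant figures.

k_BT = 8.617×10⁻⁵ × 979 K = 0.084360 eV.
Eᵢ/kT = 0, 1.3039.
Z = Σ e^(−Eᵢ/kT) = e^(−0) + e^(−1.3039) = 1.0000 + 0.27147 = 1.2715.

Z = 1.27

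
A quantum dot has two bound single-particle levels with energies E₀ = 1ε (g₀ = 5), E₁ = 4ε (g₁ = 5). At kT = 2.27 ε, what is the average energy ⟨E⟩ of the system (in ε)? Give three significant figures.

Eᵢ/kT = 0.44053, 1.7621.
Z = Σ gᵢe^(−Eᵢ/kT) = 5·e^(−0.44053) + 5·e^(−1.7621) = 3.2185 + 0.85842 = 4.0769.
⟨E⟩ = Σ Eᵢ gᵢe^(−Eᵢ/kT) / Z = (1·3.2185 + 4·0.85842) / 4.0769 = 1.63 ε.

1.63 ε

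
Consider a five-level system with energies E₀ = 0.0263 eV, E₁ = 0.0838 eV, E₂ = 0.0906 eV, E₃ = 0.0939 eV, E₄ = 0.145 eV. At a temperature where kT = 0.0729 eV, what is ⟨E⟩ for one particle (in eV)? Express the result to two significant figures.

Eᵢ/kT = 0.3608, 1.150, 1.243, 1.288, 1.989.
Z = Σ e^(−Eᵢ/kT) = e^(−0.3608) + e^(−1.150) + e^(−1.243) + e^(−1.288) + e^(−1.989) = 0.6971 + 0.3166 + 0.2885 + 0.2758 + 0.1368 = 1.715.
⟨E⟩ = Σ Eᵢ e^(−Eᵢ/kT) / Z = (0.0263·0.6971 + 0.0838·0.3166 + 0.0906·0.2885 + 0.0939·0.2758 + 0.145·0.1368) / 1.715 = 0.068 eV.

0.068 eV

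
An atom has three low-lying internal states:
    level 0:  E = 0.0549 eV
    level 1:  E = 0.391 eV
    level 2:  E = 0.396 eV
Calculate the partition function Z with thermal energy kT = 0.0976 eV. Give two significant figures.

Z = 0.61

Eᵢ/kT = 0.5625, 4.006, 4.057.
Z = Σ e^(−Eᵢ/kT) = e^(−0.5625) + e^(−4.006) + e^(−4.057) = 0.5698 + 0.01821 + 0.01730 = 0.6053.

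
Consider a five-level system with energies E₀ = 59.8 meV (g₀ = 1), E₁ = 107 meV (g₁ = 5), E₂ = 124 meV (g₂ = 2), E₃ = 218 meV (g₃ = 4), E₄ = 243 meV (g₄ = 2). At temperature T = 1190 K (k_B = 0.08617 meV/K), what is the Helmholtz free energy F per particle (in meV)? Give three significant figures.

-131 meV

k_BT = 0.08617 × 1190 K = 102.54 meV.
Eᵢ/kT = 0.58319, 1.0435, 1.2093, 2.1260, 2.3698.
Z = Σ gᵢe^(−Eᵢ/kT) = 1·e^(−0.58319) + 5·e^(−1.0435) + 2·e^(−1.2093) + 4·e^(−2.1260) + 2·e^(−2.3698) = 0.55812 + 1.7611 + 0.59681 + 0.47725 + 0.18700 = 3.5803.
F = −kT ln Z = −102.54 × ln(3.5803) = −102.54 × 1.2754 = -131 meV.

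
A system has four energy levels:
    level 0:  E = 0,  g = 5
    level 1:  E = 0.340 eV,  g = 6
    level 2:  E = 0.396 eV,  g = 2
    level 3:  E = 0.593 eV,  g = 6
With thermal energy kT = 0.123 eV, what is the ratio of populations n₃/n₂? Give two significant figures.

0.60

n₃/n₂ = (g₃/g₂) exp[−(E₃−E₂)/kT] = (6/2) × exp(−(0.197 eV)/(0.123 eV)) = (6/2) × exp(-1.602) = 0.60.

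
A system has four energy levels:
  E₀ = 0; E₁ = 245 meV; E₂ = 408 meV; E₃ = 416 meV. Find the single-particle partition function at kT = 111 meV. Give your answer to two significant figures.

Eᵢ/kT = 0, 2.207, 3.676, 3.748.
Z = Σ e^(−Eᵢ/kT) = e^(−0) + e^(−2.207) + e^(−3.676) + e^(−3.748) = 1.000 + 0.1100 + 0.02532 + 0.02356 = 1.159.

Z = 1.2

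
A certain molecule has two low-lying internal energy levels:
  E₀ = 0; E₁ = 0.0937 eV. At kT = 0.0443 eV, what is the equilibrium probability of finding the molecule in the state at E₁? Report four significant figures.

0.1076

Eᵢ/kT = 0, 2.11512.
Z = Σ e^(−Eᵢ/kT) = e^(−0) + e^(−2.11512) = 1.00000 + 0.120619 = 1.12062.
P₁ = e^(−E₁/kT) / Z = 0.120619/1.12062 = 0.1076.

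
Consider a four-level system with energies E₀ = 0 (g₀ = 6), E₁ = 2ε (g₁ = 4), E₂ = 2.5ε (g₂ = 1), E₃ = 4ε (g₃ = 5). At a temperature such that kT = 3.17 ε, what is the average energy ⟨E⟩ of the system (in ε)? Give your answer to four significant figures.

1.106 ε

Eᵢ/kT = 0, 0.630915, 0.788644, 1.26183.
Z = Σ gᵢe^(−Eᵢ/kT) = 6·e^(−0) + 4·e^(−0.630915) + 1·e^(−0.788644) + 5·e^(−1.26183) = 6.00000 + 2.12842 + 0.454461 + 1.41568 = 9.99856.
⟨E⟩ = Σ Eᵢ gᵢe^(−Eᵢ/kT) / Z = (0·6.00000 + 2·2.12842 + 2.5·0.454461 + 4·1.41568) / 9.99856 = 1.106 ε.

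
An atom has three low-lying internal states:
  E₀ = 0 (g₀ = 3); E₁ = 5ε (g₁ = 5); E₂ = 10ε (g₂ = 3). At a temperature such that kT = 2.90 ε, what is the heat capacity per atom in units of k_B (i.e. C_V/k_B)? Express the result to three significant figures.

0.730

Eᵢ/kT = 0, 1.7241, 3.4483.
Z = Σ gᵢe^(−Eᵢ/kT) = 3·e^(−0) + 5·e^(−1.7241) + 3·e^(−3.4483) = 3.0000 + 0.89167 + 0.095399 = 3.9871.
⟨E⟩ = 1.3575 ε, ⟨E²⟩ = 7.9837 ε².
C_V/k_B = (⟨E²⟩ − ⟨E⟩²)/(kT)² = (7.9837 − 1.8428)/8.4100 = 0.730.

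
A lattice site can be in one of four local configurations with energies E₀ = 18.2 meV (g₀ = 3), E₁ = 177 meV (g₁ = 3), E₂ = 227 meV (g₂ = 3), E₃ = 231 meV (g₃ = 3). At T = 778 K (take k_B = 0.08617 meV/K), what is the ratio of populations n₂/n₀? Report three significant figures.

k_BT = 0.08617 × 778 K = 67.040 meV.
n₂/n₀ = (g₂/g₀) exp[−(E₂−E₀)/kT] = (3/3) × exp(−(208.8 meV)/(67.040 meV)) = (3/3) × exp(-3.1146) = 0.0444.

0.0444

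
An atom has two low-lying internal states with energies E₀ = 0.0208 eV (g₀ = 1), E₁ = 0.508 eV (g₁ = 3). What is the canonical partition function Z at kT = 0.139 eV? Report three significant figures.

Eᵢ/kT = 0.14964, 3.6547.
Z = Σ gᵢe^(−Eᵢ/kT) = 1·e^(−0.14964) + 3·e^(−3.6547) = 0.86102 + 0.077608 = 0.93863.

Z = 0.939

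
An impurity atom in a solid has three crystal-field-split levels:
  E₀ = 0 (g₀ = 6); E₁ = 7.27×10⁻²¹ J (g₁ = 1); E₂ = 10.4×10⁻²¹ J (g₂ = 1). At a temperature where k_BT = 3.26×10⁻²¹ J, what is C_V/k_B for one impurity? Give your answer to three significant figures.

Eᵢ/kT = 0, 2.2301, 3.1902.
Z = Σ gᵢe^(−Eᵢ/kT) = 6·e^(−0) + 1·e^(−2.2301) + 1·e^(−3.1902) = 6.0000 + 0.10752 + 0.041164 = 6.1487.
⟨E⟩ = 0.19675, ⟨E²⟩ = 1.6483.
C_V/k_B = (⟨E²⟩ − ⟨E⟩²)/(kT)² = (1.6483 − 0.038711)/10.628 = 0.151.

0.151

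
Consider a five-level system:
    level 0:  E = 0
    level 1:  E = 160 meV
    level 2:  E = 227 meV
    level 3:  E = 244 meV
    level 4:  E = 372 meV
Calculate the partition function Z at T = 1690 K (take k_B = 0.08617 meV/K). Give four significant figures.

Z = 1.809

k_BT = 0.08617 × 1690 K = 145.627 meV.
Eᵢ/kT = 0, 1.09870, 1.55878, 1.67551, 2.55447.
Z = Σ e^(−Eᵢ/kT) = e^(−0) + e^(−1.09870) + e^(−1.55878) + e^(−1.67551) + e^(−2.55447) = 1.00000 + 0.333304 + 0.210393 + 0.187213 + 0.0777334 = 1.80864.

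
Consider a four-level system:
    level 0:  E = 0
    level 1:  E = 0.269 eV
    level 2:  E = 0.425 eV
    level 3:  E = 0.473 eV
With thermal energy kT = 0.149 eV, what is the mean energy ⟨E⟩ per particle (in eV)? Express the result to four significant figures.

Eᵢ/kT = 0, 1.80537, 2.85235, 3.17450.
Z = Σ e^(−Eᵢ/kT) = e^(−0) + e^(−1.80537) + e^(−2.85235) + e^(−3.17450) = 1.00000 + 0.164414 + 0.0577085 + 0.0418150 = 1.26394.
⟨E⟩ = Σ Eᵢ e^(−Eᵢ/kT) / Z = (0·1.00000 + 0.269·0.164414 + 0.425·0.0577085 + 0.473·0.0418150) / 1.26394 = 0.07004 eV.

0.07004 eV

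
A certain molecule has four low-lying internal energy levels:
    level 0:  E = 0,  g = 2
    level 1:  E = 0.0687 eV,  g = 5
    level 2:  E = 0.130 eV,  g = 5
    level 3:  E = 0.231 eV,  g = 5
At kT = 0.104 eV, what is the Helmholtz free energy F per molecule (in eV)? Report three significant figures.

-0.196 eV

Eᵢ/kT = 0, 0.66058, 1.2500, 2.2212.
Z = Σ gᵢe^(−Eᵢ/kT) = 2·e^(−0) + 5·e^(−0.66058) + 5·e^(−1.2500) + 5·e^(−2.2212) = 2.0000 + 2.5828 + 1.4325 + 0.54239 = 6.5577.
F = −kT ln Z = −0.104 × ln(6.5577) = −0.104 × 1.8806 = -0.196 eV.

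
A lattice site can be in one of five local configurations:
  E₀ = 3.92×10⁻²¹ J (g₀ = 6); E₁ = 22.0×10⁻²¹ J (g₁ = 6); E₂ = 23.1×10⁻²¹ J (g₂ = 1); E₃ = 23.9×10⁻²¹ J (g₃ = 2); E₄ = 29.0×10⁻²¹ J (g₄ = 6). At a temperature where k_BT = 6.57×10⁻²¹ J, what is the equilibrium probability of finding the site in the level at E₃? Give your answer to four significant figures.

Eᵢ/kT = 0.596651, 3.34855, 3.51598, 3.63775, 4.41400.
Z = Σ gᵢe^(−Eᵢ/kT) = 6·e^(−0.596651) + 6·e^(−3.34855) + 1·e^(−3.51598) + 2·e^(−3.63775) + 6·e^(−4.41400) = 3.30392 + 0.210812 + 0.0297187 + 0.0526230 + 0.0726399 = 3.66971.
P₃ = g₃ e^(−E₃/kT) / Z = 0.0526230/3.66971 = 0.01434.

0.01434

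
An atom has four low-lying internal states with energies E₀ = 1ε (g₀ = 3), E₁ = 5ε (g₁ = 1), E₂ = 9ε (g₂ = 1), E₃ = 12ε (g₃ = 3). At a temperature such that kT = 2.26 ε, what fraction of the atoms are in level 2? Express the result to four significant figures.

0.009005

Eᵢ/kT = 0.442478, 2.21239, 3.98230, 5.30973.
Z = Σ gᵢe^(−Eᵢ/kT) = 3·e^(−0.442478) + 1·e^(−2.21239) + 1·e^(−3.98230) + 3·e^(−5.30973) = 1.92733 + 0.109439 + 0.0186427 + 0.0148298 = 2.07024.
P₂ = g₂ e^(−E₂/kT) / Z = 0.0186427/2.07024 = 0.009005.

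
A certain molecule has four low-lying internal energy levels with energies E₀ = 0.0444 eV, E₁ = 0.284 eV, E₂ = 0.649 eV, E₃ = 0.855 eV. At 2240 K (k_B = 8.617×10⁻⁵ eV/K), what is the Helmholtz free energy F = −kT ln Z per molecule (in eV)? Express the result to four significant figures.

-0.01319 eV

k_BT = 8.617×10⁻⁵ × 2240 K = 0.193021 eV.
Eᵢ/kT = 0.230027, 1.47134, 3.36233, 4.42957.
Z = Σ e^(−Eᵢ/kT) = e^(−0.230027) + e^(−1.47134) + e^(−3.36233) + e^(−4.42957) = 0.794512 + 0.229618 + 0.0346544 + 0.0119196 = 1.07070.
F = −kT ln Z = −0.193021 × ln(1.07070) = −0.193021 × 0.0683126 = -0.01319 eV.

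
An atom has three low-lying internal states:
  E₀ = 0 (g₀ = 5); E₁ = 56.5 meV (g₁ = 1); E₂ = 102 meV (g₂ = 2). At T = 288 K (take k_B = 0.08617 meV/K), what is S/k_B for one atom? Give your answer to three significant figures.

k_BT = 0.08617 × 288 K = 24.817 meV.
Eᵢ/kT = 0, 2.2767, 4.1101.
Z = Σ gᵢe^(−Eᵢ/kT) = 5·e^(−0) + 1·e^(−2.2767) + 2·e^(−4.1101) = 5.0000 + 0.10262 + 0.032812 = 5.1354.
⟨E⟩ = Σ EᵢPᵢ = 1.7807 meV.
S/k_B = ln Z + ⟨E⟩/kT = ln(5.1354) + 1.7807/24.817 = 1.6362 + 0.071753 = 1.71.

1.71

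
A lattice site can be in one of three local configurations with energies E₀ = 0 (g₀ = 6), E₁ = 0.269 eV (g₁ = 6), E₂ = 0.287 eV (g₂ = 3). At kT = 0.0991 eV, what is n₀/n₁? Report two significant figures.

n₀/n₁ = (g₀/g₁) exp[−(E₀−E₁)/kT] = (6/6) × exp(−(-0.269 eV)/(0.0991 eV)) = (6/6) × exp(2.714) = 15.

15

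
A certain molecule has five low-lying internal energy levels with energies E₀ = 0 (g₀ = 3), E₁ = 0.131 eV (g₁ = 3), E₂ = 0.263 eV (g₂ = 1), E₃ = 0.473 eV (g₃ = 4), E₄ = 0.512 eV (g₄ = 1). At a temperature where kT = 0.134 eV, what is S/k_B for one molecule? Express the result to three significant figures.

1.91

Eᵢ/kT = 0, 0.97761, 1.9627, 3.5299, 3.8209.
Z = Σ gᵢe^(−Eᵢ/kT) = 3·e^(−0) + 3·e^(−0.97761) + 1·e^(−1.9627) + 4·e^(−3.5299) + 1·e^(−3.8209) = 3.0000 + 1.1286 + 0.14048 + 0.11723 + 0.021908 = 4.4082.
⟨E⟩ = Σ EᵢPᵢ = 0.057044 eV.
S/k_B = ln Z + ⟨E⟩/kT = ln(4.4082) + 0.057044/0.134 = 1.4835 + 0.42570 = 1.91.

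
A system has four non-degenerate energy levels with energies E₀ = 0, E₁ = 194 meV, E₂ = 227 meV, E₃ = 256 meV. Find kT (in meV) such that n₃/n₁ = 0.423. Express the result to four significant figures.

72.06 meV

n₃/n₁ = exp[−(E₃−E₁)/kT] = 0.423.
⇒ (E₃−E₁)/kT = ln(1/0.423) = ln(2.36407) = 0.860385.
kT = 62 meV / 0.860385 = 72.06 meV.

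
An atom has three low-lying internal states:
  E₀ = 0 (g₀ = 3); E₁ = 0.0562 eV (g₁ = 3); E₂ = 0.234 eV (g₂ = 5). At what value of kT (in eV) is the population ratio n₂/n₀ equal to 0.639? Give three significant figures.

0.244 eV

n₂/n₀ = (g₂/g₀) exp[−(E₂−E₀)/kT] = 0.639.
⇒ (E₂−E₀)/kT = ln((5/3)/0.639) = ln(2.6082) = 0.95866.
kT = 0.234 eV / 0.95866 = 0.244 eV.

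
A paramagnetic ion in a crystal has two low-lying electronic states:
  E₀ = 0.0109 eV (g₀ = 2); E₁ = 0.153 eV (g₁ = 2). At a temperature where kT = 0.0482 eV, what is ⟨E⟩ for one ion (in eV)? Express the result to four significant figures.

0.01798 eV

Eᵢ/kT = 0.226141, 3.17427.
Z = Σ gᵢe^(−Eᵢ/kT) = 2·e^(−0.226141) + 2·e^(−3.17427) = 1.59521 + 0.0836492 = 1.67886.
⟨E⟩ = Σ Eᵢ gᵢe^(−Eᵢ/kT) / Z = (0.0109·1.59521 + 0.153·0.0836492) / 1.67886 = 0.01798 eV.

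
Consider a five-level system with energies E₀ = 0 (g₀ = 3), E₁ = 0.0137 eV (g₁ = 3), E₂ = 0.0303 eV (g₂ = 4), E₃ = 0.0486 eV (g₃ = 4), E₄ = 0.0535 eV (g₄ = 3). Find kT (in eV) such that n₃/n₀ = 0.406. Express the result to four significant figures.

0.04087 eV

n₃/n₀ = (g₃/g₀) exp[−(E₃−E₀)/kT] = 0.406.
⇒ (E₃−E₀)/kT = ln((4/3)/0.406) = ln(3.28407) = 1.18908.
kT = 0.0486 eV / 1.18908 = 0.04087 eV.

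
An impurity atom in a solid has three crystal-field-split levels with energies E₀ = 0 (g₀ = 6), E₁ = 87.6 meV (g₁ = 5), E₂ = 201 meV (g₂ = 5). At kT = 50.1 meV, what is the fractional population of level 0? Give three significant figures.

Eᵢ/kT = 0, 1.7485, 4.0120.
Z = Σ gᵢe^(−Eᵢ/kT) = 6·e^(−0) + 5·e^(−1.7485) + 5·e^(−4.0120) = 6.0000 + 0.87017 + 0.090486 = 6.9607.
P₀ = g₀ e^(−E₀/kT) / Z = 6.0000/6.9607 = 0.862.

0.862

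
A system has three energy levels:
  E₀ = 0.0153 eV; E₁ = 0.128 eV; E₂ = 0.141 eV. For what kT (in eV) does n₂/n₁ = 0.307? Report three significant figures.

0.0110 eV

n₂/n₁ = exp[−(E₂−E₁)/kT] = 0.307.
⇒ (E₂−E₁)/kT = ln(1/0.307) = ln(3.2573) = 1.1809.
kT = 0.013 eV / 1.1809 = 0.0110 eV.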